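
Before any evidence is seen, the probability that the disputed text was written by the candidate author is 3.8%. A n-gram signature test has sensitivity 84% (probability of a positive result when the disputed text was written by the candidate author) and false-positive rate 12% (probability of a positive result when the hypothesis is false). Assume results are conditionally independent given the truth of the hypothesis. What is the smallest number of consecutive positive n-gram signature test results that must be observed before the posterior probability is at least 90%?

Prior odds: 0.038 ÷ 0.962 = 19/481.
Likelihood ratio of a positive result = 0.84/0.12 = 7.
Target posterior odds = 0.9/0.1 = 9.
Need (19/481) × 7ⁿ ≥ 9, i.e. 7ⁿ ≥ 4329/19.
7² = 49 falls short of 4329/19 but 7³ = 343 reaches it, so n = 3.

3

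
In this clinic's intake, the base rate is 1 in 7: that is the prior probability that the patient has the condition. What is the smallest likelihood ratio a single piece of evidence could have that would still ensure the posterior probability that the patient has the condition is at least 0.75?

18

Prior odds = (1/7)/(6/7) = 1/6.
Target odds = 0.75/0.25 = 3.
Required Bayes factor = 3 ÷ (1/6) = 18.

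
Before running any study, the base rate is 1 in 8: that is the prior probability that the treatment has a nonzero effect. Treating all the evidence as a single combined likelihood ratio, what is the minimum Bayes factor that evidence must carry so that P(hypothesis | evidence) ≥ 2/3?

Prior odds = 0.125/0.875 = 1/7.
Target odds = (2/3)/(1/3) = 2.
Required Bayes factor = 2 ÷ (1/7) = 14.

14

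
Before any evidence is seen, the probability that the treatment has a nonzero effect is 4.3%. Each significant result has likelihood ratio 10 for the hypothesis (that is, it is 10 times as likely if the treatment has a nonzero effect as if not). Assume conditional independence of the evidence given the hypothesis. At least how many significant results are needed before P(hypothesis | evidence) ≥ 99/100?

4

Prior odds: 0.043 ÷ 0.957 = 43/957.
Likelihood ratio per significant result = 10.
Target posterior odds = 0.99/0.01 = 99.
Need (43/957) × 10ⁿ ≥ 99, i.e. 10ⁿ ≥ 94743/43.
10³ = 1000 falls short of 94743/43 but 10⁴ = 10000 reaches it, so n = 4.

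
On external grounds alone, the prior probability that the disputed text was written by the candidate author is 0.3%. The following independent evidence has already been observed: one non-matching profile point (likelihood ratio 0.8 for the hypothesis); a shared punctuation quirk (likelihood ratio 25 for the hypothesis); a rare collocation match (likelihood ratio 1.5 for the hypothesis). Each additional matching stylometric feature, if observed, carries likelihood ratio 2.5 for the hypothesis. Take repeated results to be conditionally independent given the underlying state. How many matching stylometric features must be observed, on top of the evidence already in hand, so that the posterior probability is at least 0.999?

11

Prior odds = 0.003/0.997 = 3/997.
Combined Bayes factor of the evidence already in hand = 0.8 × 25 × 1.5 = 30.
Odds after that evidence = (3/997) × 30 = 90/997.
Target odds = 0.999/0.001 = 999.
Need 2.5ⁿ ≥ 999 ÷ (90/997) = 11066.7.
2.5¹⁰ = 9765625/1024 falls short of 11066.7 but 2.5¹¹ = 48828125/2048 reaches it, so n = 11.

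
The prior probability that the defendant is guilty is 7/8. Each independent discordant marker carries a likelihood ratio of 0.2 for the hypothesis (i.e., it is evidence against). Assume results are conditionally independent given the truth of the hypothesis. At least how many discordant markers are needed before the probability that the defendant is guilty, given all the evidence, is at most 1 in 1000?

6

Prior odds: 0.875 ÷ 0.125 = 7.
Likelihood ratio per discordant marker = 0.2.
Target odds: 0.001 ÷ 0.999 = 1/999.
Need 7 × 0.2ⁿ ≤ 1/999, i.e. 0.2ⁿ ≤ 1/6993.
0.2⁵ = 0.00032 is still above 1/6993 but 0.2⁶ = 1/15625 is at or below it, so n = 6.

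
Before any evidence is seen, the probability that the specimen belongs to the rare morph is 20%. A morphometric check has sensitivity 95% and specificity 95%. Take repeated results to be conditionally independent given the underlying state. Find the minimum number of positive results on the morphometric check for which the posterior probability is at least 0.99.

Prior odds: 0.2 ÷ 0.8 = 0.25.
False-positive rate = 1 − 0.95 = 0.05; likelihood ratio of a positive = 0.95/0.05 = 19.
Target posterior odds = 0.99/0.01 = 99.
Require 19ⁿ ≥ 99 ÷ 0.25 = 396.
19² = 361 falls short of 396 but 19³ = 6859 reaches it, so n = 3.

3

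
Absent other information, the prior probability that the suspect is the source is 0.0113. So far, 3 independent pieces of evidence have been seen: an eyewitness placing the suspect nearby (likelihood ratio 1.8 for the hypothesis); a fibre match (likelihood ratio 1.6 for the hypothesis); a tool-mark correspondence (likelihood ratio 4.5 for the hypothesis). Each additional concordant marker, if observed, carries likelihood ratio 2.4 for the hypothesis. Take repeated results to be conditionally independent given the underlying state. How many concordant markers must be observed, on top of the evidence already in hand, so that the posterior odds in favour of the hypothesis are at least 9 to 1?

Prior odds = 0.0113/0.9887 = 113/9887.
Combined Bayes factor of the evidence already in hand = 1.8 × 1.6 × 4.5 = 12.96.
Odds after that evidence = (113/9887) × 12.96 = 36612/247175.
Target odds = 9.
Need 2.4ⁿ ≥ 9 ÷ (36612/247175) = 247175/4068.
2.4⁴ = 33.1776 falls short of 247175/4068 but 2.4⁵ = 79.62624 reaches it, so n = 5.

5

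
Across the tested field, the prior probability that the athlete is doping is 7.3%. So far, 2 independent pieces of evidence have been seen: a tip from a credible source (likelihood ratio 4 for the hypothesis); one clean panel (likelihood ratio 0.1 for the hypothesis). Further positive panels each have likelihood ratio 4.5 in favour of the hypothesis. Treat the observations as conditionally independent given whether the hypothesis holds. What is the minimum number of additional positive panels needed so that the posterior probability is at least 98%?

5

Prior odds = 0.073/0.927 = 73/927.
Combined Bayes factor of the evidence already in hand = 4 × 0.1 = 0.4.
Odds after that evidence = (73/927) × 0.4 = 146/4635.
Target odds = 0.98/0.02 = 49.
Need 4.5ⁿ ≥ 49 ÷ (146/4635) = 227115/146.
4.5⁴ = 410.0625 falls short of 227115/146 but 4.5⁵ = 1845.28125 reaches it, so n = 5.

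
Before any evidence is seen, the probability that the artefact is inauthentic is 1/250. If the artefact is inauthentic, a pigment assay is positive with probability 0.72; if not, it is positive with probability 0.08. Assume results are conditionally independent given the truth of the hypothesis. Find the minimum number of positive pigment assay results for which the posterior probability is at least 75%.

4

Prior odds: 0.004 ÷ 0.996 = 1/249.
Likelihood ratio of a positive = 0.72/0.08 = 9.
Target odds: 0.75 ÷ 0.25 = 3.
Require 9ⁿ ≥ 3 ÷ (1/249) = 747.
9³ = 729 falls short of 747 but 9⁴ = 6561 reaches it, so n = 4.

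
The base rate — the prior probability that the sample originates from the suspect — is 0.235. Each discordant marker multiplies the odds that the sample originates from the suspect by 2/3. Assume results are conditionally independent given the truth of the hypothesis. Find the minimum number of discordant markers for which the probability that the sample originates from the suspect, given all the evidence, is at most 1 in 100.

Prior odds: 0.235 ÷ 0.765 = 47/153.
Likelihood ratio per discordant marker = 2/3.
Target odds: 0.01 ÷ 0.99 = 1/99.
Need (47/153) × (2/3)ⁿ ≤ 1/99, i.e. (2/3)ⁿ ≤ 17/517.
(2/3)⁸ = 256/6561 is still above 17/517 but (2/3)⁹ = 512/19683 is at or below it, so n = 9.

9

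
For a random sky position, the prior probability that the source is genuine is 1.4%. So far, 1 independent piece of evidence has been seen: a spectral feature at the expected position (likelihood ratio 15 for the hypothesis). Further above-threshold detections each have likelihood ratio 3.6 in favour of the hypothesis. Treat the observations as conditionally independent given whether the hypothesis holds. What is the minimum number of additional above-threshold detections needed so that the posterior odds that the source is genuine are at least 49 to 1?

Prior odds = 0.014/0.986 = 7/493.
Bayes factor of the evidence already in hand = 15.
Odds after that evidence = (7/493) × 15 = 105/493.
Target odds = 49.
Need 3.6ⁿ ≥ 49 ÷ (105/493) = 3451/15.
3.6⁴ = 167.9616 falls short of 3451/15 but 3.6⁵ = 604.66176 reaches it, so n = 5.

5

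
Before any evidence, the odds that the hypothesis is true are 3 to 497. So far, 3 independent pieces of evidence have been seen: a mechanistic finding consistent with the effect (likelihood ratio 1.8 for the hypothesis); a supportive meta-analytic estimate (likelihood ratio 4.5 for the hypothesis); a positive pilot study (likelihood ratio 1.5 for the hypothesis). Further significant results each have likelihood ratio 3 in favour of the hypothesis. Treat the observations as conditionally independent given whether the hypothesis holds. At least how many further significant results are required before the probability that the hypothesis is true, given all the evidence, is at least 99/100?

Prior odds = 3/497.
Combined Bayes factor of the evidence already in hand = 1.8 × 4.5 × 1.5 = 12.15.
Odds after that evidence = (3/497) × 12.15 = 729/9940.
Target odds = 0.99/0.01 = 99.
Need 3ⁿ ≥ 99 ÷ (729/9940) = 109340/81.
3⁶ = 729 falls short of 109340/81 but 3⁷ = 2187 reaches it, so n = 7.

7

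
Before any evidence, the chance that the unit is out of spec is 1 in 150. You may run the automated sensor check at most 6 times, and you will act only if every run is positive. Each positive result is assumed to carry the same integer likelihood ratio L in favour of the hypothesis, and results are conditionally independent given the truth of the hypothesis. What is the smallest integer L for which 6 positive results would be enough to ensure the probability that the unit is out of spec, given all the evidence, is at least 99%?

5

Prior odds = (1/150)/(149/150) = 1/149.
Target odds = 0.99/0.01 = 99.
Need L⁶ ≥ 99 ÷ (1/149) = 14751.
4⁶ = 4096 < 14751 ≤ 15625 = 5⁶, so L = 5.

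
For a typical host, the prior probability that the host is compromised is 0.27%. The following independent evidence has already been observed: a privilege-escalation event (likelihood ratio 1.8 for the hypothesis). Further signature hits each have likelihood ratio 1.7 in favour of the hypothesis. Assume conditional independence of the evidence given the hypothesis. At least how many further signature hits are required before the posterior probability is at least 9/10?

Prior odds = 0.0027/0.9973 = 27/9973.
Bayes factor of the evidence already in hand = 1.8.
Odds after that evidence = (27/9973) × 1.8 = 243/49865.
Target odds = 0.9/0.1 = 9.
Need 1.7ⁿ ≥ 9 ÷ (243/49865) = 49865/27.
1.7¹⁴ ≈1683.78 falls short of 49865/27 but 1.7¹⁵ ≈2862.42 reaches it, so n = 15.

15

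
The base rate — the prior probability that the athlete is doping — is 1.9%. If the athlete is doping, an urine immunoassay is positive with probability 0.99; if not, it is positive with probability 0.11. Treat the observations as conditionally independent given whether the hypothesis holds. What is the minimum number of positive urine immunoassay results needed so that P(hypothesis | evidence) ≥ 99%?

4

Prior odds = 0.019/0.981 = 19/981.
Likelihood ratio of a positive = 0.99/0.11 = 9.
Target posterior odds = 0.99/0.01 = 99.
Require 9ⁿ ≥ 99 ÷ (19/981) = 97119/19.
9³ = 729 falls short of 97119/19 but 9⁴ = 6561 reaches it, so n = 4.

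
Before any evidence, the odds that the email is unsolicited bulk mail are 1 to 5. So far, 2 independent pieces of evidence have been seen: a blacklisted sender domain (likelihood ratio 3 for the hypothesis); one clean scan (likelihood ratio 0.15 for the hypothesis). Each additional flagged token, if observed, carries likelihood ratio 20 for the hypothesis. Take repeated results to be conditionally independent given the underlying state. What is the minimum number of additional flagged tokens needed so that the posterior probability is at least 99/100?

3

Prior odds = 0.2.
Combined Bayes factor of the evidence already in hand = 3 × 0.15 = 0.45.
Odds after that evidence = 0.2 × 0.45 = 0.09.
Target odds = 0.99/0.01 = 99.
Need 20ⁿ ≥ 99 ÷ 0.09 = 1100.
20² = 400 falls short of 1100 but 20³ = 8000 reaches it, so n = 3.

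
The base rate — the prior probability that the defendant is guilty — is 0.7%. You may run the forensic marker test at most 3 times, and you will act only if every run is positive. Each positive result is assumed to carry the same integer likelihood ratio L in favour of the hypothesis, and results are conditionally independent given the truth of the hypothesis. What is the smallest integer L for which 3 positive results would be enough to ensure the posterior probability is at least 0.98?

20

Prior odds = 0.007/0.993 = 7/993.
Target odds = 0.98/0.02 = 49.
Need L³ ≥ 49 ÷ (7/993) = 6951.
19³ = 6859 < 6951 ≤ 8000 = 20³, so L = 20.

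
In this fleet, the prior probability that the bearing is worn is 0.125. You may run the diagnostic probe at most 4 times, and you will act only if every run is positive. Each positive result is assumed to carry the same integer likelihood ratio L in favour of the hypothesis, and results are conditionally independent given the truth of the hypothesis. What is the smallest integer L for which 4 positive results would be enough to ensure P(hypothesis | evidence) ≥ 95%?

Prior odds = 0.125/0.875 = 1/7.
Target odds = 0.95/0.05 = 19.
Need L⁴ ≥ 19 ÷ (1/7) = 133.
3⁴ = 81 < 133 ≤ 256 = 4⁴, so L = 4.

4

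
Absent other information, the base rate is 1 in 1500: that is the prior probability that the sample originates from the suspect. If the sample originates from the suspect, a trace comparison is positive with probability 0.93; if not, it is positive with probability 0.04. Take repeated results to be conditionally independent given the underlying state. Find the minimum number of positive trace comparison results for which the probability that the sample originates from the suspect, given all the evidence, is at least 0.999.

Prior odds: (1/1500) ÷ (1499/1500) = 1/1499.
Likelihood ratio of a positive = 0.93/0.04 = 23.25.
Target odds: 0.999 ÷ 0.001 = 999.
Need (1/1499) × 23.25ⁿ ≥ 999, i.e. 23.25ⁿ ≥ 1497501.
23.25⁴ = 74805201/256 falls short of 1497501 but 23.25⁵ ≈6.79383e+06 reaches it, so n = 5.

5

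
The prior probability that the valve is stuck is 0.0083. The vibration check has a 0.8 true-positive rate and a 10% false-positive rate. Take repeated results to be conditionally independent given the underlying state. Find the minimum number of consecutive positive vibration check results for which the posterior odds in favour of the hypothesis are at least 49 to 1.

Prior odds = 0.0083/0.9917 = 83/9917.
Likelihood ratio of a positive result = 0.8/0.1 = 8.
Target odds = 49.
Need (83/9917) × 8ⁿ ≥ 49, i.e. 8ⁿ ≥ 485933/83.
8⁴ = 4096 falls short of 485933/83 but 8⁵ = 32768 reaches it, so n = 5.

5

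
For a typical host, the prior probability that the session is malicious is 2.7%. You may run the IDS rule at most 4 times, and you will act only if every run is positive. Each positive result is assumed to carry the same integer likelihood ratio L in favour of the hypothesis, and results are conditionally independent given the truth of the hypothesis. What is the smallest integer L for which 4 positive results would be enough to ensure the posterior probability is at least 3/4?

4

Prior odds = 0.027/0.973 = 27/973.
Target odds = 0.75/0.25 = 3.
Need L⁴ ≥ 3 ÷ (27/973) = 973/9.
3⁴ = 81 < 973/9 ≤ 256 = 4⁴, so L = 4.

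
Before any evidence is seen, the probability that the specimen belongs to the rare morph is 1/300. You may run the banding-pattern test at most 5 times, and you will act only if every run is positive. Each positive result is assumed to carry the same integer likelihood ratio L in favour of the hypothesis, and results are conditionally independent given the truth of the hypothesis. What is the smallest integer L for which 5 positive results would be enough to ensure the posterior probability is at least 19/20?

6

Prior odds = (1/300)/(299/300) = 1/299.
Target odds = 0.95/0.05 = 19.
Need L⁵ ≥ 19 ÷ (1/299) = 5681.
5⁵ = 3125 < 5681 ≤ 7776 = 6⁵, so L = 6.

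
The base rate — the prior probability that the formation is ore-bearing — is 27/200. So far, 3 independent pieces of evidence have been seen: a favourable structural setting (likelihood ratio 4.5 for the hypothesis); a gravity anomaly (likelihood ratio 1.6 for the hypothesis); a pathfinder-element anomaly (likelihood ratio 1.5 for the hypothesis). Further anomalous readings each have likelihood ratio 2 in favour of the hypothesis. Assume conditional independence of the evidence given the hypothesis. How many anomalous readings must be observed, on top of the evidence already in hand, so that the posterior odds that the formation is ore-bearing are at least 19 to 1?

4

Prior odds = 0.135/0.865 = 27/173.
Combined Bayes factor of the evidence already in hand = 4.5 × 1.6 × 1.5 = 10.8.
Odds after that evidence = (27/173) × 10.8 = 1458/865.
Target odds = 19.
Need 2ⁿ ≥ 19 ÷ (1458/865) = 16435/1458.
2³ = 8 falls short of 16435/1458 but 2⁴ = 16 reaches it, so n = 4.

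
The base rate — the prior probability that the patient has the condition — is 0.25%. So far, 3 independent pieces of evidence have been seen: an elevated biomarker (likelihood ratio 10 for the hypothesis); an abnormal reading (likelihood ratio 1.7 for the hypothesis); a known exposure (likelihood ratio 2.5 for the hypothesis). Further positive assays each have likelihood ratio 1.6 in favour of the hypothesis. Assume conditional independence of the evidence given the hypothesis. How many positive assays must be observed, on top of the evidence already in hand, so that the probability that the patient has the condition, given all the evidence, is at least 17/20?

Prior odds = 0.0025/0.9975 = 1/399.
Combined Bayes factor of the evidence already in hand = 10 × 1.7 × 2.5 = 42.5.
Odds after that evidence = (1/399) × 42.5 = 85/798.
Target odds = 0.85/0.15 = 17/3.
Need 1.6ⁿ ≥ 17/3 ÷ (85/798) = 53.2.
1.6⁸ = 16777216/390625 falls short of 53.2 but 1.6⁹ = 134217728/1953125 reaches it, so n = 9.

9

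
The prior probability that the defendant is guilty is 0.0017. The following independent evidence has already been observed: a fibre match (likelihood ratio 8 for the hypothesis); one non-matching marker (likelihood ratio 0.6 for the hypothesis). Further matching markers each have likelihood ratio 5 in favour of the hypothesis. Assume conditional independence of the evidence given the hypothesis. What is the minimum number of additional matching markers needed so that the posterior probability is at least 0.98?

6

Prior odds = 0.0017/0.9983 = 17/9983.
Combined Bayes factor of the evidence already in hand = 8 × 0.6 = 4.8.
Odds after that evidence = (17/9983) × 4.8 = 408/49915.
Target odds = 0.98/0.02 = 49.
Need 5ⁿ ≥ 49 ÷ (408/49915) = 2445835/408.
5⁵ = 3125 falls short of 2445835/408 but 5⁶ = 15625 reaches it, so n = 6.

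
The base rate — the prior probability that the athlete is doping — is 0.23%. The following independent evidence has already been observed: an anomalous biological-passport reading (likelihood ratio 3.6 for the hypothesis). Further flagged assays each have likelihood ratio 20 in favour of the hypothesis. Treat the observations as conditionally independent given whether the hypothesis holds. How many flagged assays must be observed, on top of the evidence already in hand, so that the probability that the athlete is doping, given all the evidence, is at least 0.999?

4

Prior odds = 0.0023/0.9977 = 23/9977.
Bayes factor of the evidence already in hand = 3.6.
Odds after that evidence = (23/9977) × 3.6 = 414/49885.
Target odds = 0.999/0.001 = 999.
Need 20ⁿ ≥ 999 ÷ (414/49885) = 5537235/46.
20³ = 8000 falls short of 5537235/46 but 20⁴ = 160000 reaches it, so n = 4.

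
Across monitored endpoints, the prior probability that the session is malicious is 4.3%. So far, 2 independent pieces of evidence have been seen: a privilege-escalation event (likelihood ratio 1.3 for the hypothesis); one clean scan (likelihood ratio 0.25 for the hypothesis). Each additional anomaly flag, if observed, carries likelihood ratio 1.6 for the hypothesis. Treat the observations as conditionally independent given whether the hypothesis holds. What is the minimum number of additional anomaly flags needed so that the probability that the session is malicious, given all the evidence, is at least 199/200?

Prior odds = 0.043/0.957 = 43/957.
Combined Bayes factor of the evidence already in hand = 1.3 × 0.25 = 0.325.
Odds after that evidence = (43/957) × 0.325 = 559/38280.
Target odds = 0.995/0.005 = 199.
Need 1.6ⁿ ≥ 199 ÷ (559/38280) = 7617720/559.
1.6²⁰ ≈12089.3 falls short of 7617720/559 but 1.6²¹ ≈19342.8 reaches it, so n = 21.

21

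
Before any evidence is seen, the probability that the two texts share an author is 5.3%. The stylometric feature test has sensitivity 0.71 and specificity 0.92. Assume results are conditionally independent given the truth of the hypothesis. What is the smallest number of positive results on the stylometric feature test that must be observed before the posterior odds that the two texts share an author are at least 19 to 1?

3

Prior odds = 0.053/0.947 = 53/947.
False-positive rate = 1 − 0.92 = 0.08; likelihood ratio of a positive = 0.71/0.08 = 8.875.
Target odds = 19.
Require 8.875ⁿ ≥ 19 ÷ (53/947) = 17993/53.
8.875² = 78.765625 falls short of 17993/53 but 8.875³ = 357911/512 reaches it, so n = 3.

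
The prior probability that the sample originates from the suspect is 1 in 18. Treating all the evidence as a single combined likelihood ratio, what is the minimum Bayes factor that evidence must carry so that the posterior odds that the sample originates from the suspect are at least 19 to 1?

323

Prior odds = (1/18)/(17/18) = 1/17.
Target odds = 19.
Required Bayes factor = 19 ÷ (1/17) = 323.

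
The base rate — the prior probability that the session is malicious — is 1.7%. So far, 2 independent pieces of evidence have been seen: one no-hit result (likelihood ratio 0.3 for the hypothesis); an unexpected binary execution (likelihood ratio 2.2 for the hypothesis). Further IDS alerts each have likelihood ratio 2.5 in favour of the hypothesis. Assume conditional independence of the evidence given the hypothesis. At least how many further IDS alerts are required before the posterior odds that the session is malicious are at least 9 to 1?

8

Prior odds = 0.017/0.983 = 17/983.
Combined Bayes factor of the evidence already in hand = 0.3 × 2.2 = 0.66.
Odds after that evidence = (17/983) × 0.66 = 561/49150.
Target odds = 9.
Need 2.5ⁿ ≥ 9 ÷ (561/49150) = 147450/187.
2.5⁷ = 610.3515625 falls short of 147450/187 but 2.5⁸ = 390625/256 reaches it, so n = 8.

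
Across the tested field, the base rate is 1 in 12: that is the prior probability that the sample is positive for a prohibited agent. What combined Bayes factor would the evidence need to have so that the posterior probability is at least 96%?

264

Prior odds = (1/12)/(11/12) = 1/11.
Target odds = 0.96/0.04 = 24.
Required Bayes factor = 24 ÷ (1/11) = 264.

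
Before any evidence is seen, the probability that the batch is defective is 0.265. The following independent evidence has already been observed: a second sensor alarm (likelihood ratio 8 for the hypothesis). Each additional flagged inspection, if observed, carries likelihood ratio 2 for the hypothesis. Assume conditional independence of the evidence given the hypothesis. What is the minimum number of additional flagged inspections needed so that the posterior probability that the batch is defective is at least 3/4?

Prior odds = 0.265/0.735 = 53/147.
Bayes factor of the evidence already in hand = 8.
Odds after that evidence = (53/147) × 8 = 424/147.
Target odds = 0.75/0.25 = 3.
Need 2ⁿ ≥ 3 ÷ (424/147) = 441/424.
2¹ = 2, which meets the required 441/424; so n = 1.

1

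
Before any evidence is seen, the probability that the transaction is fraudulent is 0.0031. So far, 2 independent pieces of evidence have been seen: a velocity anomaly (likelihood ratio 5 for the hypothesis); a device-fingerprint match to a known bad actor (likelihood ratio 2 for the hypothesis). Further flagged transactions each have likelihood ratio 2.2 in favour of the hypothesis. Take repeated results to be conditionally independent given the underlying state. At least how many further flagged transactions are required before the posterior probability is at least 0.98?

10

Prior odds = 0.0031/0.9969 = 31/9969.
Combined Bayes factor of the evidence already in hand = 5 × 2 = 10.
Odds after that evidence = (31/9969) × 10 = 310/9969.
Target odds = 0.98/0.02 = 49.
Need 2.2ⁿ ≥ 49 ÷ (310/9969) = 488481/310.
2.2⁹ ≈1207.27 falls short of 488481/310 but 2.2¹⁰ ≈2655.99 reaches it, so n = 10.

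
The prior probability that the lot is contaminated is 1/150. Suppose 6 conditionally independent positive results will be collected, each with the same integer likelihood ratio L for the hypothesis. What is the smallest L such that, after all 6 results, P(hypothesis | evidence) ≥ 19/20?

4

Prior odds = (1/150)/(149/150) = 1/149.
Target odds = 0.95/0.05 = 19.
Need L⁶ ≥ 19 ÷ (1/149) = 2831.
3⁶ = 729 < 2831 ≤ 4096 = 4⁶, so L = 4.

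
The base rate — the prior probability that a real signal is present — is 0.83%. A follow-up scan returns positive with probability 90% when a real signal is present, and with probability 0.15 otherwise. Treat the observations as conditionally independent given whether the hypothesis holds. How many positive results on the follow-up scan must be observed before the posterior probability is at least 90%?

Prior odds = 0.0083/0.9917 = 83/9917.
Likelihood ratio of a positive result = 0.9/0.15 = 6.
Target posterior odds = 0.9/0.1 = 9.
Require 6ⁿ ≥ 9 ÷ (83/9917) = 89253/83.
6³ = 216 falls short of 89253/83 but 6⁴ = 1296 reaches it, so n = 4.

4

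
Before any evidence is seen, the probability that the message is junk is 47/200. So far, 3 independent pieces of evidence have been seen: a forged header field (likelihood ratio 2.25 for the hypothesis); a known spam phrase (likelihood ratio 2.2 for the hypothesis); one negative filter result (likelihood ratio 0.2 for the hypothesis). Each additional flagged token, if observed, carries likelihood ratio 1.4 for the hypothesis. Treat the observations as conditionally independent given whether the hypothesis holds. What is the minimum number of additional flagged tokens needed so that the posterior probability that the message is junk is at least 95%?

13

Prior odds = 0.235/0.765 = 47/153.
Combined Bayes factor of the evidence already in hand = 2.25 × 2.2 × 0.2 = 0.99.
Odds after that evidence = (47/153) × 0.99 = 517/1700.
Target odds = 0.95/0.05 = 19.
Need 1.4ⁿ ≥ 19 ÷ (517/1700) = 32300/517.
1.4¹² ≈56.6939 falls short of 32300/517 but 1.4¹³ ≈79.3715 reaches it, so n = 13.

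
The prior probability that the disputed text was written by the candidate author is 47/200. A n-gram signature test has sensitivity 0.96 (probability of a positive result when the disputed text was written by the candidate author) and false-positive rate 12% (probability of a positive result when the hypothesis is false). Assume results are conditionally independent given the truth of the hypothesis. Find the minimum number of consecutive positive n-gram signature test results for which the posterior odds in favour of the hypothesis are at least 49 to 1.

3

Prior odds = 0.235/0.765 = 47/153.
Likelihood ratio of a positive result = 0.96/0.12 = 8.
Target odds = 49.
Require 8ⁿ ≥ 49 ÷ (47/153) = 7497/47.
8² = 64 falls short of 7497/47 but 8³ = 512 reaches it, so n = 3.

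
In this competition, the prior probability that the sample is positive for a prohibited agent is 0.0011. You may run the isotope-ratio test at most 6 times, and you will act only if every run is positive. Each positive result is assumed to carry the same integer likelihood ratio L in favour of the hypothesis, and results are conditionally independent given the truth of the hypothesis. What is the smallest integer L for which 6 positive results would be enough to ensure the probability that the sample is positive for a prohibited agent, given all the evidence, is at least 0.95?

6

Prior odds = 0.0011/0.9989 = 11/9989.
Target odds = 0.95/0.05 = 19.
Need L⁶ ≥ 19 ÷ (11/9989) = 189791/11.
5⁶ = 15625 < 189791/11 ≤ 46656 = 6⁶, so L = 6.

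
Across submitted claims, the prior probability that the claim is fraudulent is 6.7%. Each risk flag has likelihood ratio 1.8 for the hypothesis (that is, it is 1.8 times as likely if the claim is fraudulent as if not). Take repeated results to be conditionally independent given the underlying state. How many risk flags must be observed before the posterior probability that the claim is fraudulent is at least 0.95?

Prior odds: 0.067 ÷ 0.933 = 67/933.
Likelihood ratio per risk flag = 1.8.
Target posterior odds = 0.95/0.05 = 19.
Require 1.8ⁿ ≥ 19 ÷ (67/933) = 17727/67.
1.8⁹ = 387420489/1953125 falls short of 17727/67 but 1.8¹⁰ ≈357.047 reaches it, so n = 10.

10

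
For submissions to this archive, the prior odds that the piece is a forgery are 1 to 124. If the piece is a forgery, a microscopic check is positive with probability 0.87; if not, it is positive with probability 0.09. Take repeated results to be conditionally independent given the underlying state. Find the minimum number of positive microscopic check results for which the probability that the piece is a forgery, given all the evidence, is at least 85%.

Prior odds = 1/124.
Likelihood ratio of a positive = 0.87/0.09 = 29/3.
Target odds: 0.85 ÷ 0.15 = 17/3.
Require (29/3)ⁿ ≥ 17/3 ÷ (1/124) = 2108/3.
(29/3)² = 841/9 falls short of 2108/3 but (29/3)³ = 24389/27 reaches it, so n = 3.

3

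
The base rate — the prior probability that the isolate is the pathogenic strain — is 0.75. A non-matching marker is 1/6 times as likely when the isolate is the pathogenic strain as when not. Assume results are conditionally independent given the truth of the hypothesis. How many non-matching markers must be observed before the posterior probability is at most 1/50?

Prior odds: 0.75 ÷ 0.25 = 3.
Likelihood ratio per non-matching marker = 1/6.
Target odds: 0.02 ÷ 0.98 = 1/49.
Require (1/6)ⁿ ≤ 1/49 ÷ 3 = 1/147.
(1/6)² = 1/36 is still above 1/147 but (1/6)³ = 1/216 is at or below it, so n = 3.

3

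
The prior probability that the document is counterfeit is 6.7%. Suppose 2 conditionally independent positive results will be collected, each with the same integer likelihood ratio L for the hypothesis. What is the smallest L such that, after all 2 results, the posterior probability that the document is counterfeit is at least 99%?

Prior odds = 0.067/0.933 = 67/933.
Target odds = 0.99/0.01 = 99.
Need L² ≥ 99 ÷ (67/933) = 92367/67.
37² = 1369 < 92367/67 ≤ 1444 = 38², so L = 38.

38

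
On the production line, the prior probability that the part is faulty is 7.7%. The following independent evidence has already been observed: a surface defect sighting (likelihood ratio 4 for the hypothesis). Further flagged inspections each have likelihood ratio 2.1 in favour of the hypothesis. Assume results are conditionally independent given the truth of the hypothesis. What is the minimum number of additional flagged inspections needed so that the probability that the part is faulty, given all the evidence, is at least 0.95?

Prior odds = 0.077/0.923 = 77/923.
Bayes factor of the evidence already in hand = 4.
Odds after that evidence = (77/923) × 4 = 308/923.
Target odds = 0.95/0.05 = 19.
Need 2.1ⁿ ≥ 19 ÷ (308/923) = 17537/308.
2.1⁵ = 4084101/100000 falls short of 17537/308 but 2.1⁶ = 85766121/1000000 reaches it, so n = 6.

6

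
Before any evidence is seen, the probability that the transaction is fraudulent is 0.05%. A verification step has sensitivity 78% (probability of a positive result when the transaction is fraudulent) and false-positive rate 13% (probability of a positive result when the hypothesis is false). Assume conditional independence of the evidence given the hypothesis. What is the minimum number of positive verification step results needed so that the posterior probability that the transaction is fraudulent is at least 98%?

Prior odds: 0.0005 ÷ 0.9995 = 1/1999.
Likelihood ratio of a positive result = 0.78/0.13 = 6.
Target odds: 0.98 ÷ 0.02 = 49.
Need (1/1999) × 6ⁿ ≥ 49, i.e. 6ⁿ ≥ 97951.
6⁶ = 46656 falls short of 97951 but 6⁷ = 279936 reaches it, so n = 7.

7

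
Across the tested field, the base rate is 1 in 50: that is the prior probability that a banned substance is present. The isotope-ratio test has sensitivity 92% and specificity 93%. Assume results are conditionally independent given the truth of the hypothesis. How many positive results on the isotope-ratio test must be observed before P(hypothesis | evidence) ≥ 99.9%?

5

Prior odds = 0.02/0.98 = 1/49.
False-positive rate = 1 − 0.93 = 0.07; likelihood ratio of a positive = 0.92/0.07 = 92/7.
Target posterior odds = 0.999/0.001 = 999.
Require (92/7)ⁿ ≥ 999 ÷ (1/49) = 48951.
(92/7)⁴ = 71639296/2401 falls short of 48951 but (92/7)⁵ ≈392147 reaches it, so n = 5.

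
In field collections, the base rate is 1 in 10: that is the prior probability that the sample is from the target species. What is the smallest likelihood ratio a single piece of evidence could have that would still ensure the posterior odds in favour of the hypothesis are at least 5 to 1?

45

Prior odds = 0.1/0.9 = 1/9.
Target odds = 5.
Required Bayes factor = 5 ÷ (1/9) = 45.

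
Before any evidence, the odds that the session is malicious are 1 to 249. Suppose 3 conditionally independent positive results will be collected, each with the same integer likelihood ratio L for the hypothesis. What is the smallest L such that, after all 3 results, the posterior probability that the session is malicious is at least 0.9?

Prior odds = 1/249.
Target odds = 0.9/0.1 = 9.
Need L³ ≥ 9 ÷ (1/249) = 2241.
13³ = 2197 < 2241 ≤ 2744 = 14³, so L = 14.

14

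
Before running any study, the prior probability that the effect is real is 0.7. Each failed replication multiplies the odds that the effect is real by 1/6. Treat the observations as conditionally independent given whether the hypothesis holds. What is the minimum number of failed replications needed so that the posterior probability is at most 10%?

2

Prior odds = 0.7/0.3 = 7/3.
Likelihood ratio per failed replication = 1/6.
Target posterior odds = 0.1/0.9 = 1/9.
Require (1/6)ⁿ ≤ 1/9 ÷ (7/3) = 1/21.
(1/6)¹ = 1/6 is still above 1/21 but (1/6)² = 1/36 is at or below it, so n = 2.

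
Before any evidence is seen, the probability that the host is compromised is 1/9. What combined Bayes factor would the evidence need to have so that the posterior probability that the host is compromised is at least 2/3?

16

Prior odds = (1/9)/(8/9) = 0.125.
Target odds = (2/3)/(1/3) = 2.
Required Bayes factor = 2 ÷ 0.125 = 16.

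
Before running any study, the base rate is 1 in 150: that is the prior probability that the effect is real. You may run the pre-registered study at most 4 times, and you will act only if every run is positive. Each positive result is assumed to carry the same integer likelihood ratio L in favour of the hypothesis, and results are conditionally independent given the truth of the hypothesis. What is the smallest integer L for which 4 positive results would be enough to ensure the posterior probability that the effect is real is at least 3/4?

5

Prior odds = (1/150)/(149/150) = 1/149.
Target odds = 0.75/0.25 = 3.
Need L⁴ ≥ 3 ÷ (1/149) = 447.
4⁴ = 256 < 447 ≤ 625 = 5⁴, so L = 5.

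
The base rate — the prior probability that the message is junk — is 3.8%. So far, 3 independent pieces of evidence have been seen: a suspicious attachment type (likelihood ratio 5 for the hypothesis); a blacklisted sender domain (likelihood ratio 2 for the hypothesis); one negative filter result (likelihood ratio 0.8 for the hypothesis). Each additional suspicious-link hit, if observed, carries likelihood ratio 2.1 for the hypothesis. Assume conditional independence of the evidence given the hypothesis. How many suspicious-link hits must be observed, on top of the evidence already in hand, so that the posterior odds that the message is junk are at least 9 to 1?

5

Prior odds = 0.038/0.962 = 19/481.
Combined Bayes factor of the evidence already in hand = 5 × 2 × 0.8 = 8.
Odds after that evidence = (19/481) × 8 = 152/481.
Target odds = 9.
Need 2.1ⁿ ≥ 9 ÷ (152/481) = 4329/152.
2.1⁴ = 19.4481 falls short of 4329/152 but 2.1⁵ = 4084101/100000 reaches it, so n = 5.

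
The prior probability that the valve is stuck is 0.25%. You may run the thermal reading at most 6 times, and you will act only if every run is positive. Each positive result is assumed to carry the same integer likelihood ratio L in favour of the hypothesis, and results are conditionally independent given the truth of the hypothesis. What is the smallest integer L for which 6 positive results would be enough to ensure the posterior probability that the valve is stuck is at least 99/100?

6

Prior odds = 0.0025/0.9975 = 1/399.
Target odds = 0.99/0.01 = 99.
Need L⁶ ≥ 99 ÷ (1/399) = 39501.
5⁶ = 15625 < 39501 ≤ 46656 = 6⁶, so L = 6.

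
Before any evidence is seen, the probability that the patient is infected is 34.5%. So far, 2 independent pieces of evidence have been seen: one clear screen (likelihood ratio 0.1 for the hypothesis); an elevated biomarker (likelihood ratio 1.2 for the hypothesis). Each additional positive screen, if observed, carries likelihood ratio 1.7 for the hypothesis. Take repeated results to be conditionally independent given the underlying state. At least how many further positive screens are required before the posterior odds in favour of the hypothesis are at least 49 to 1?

Prior odds = 0.345/0.655 = 69/131.
Combined Bayes factor of the evidence already in hand = 0.1 × 1.2 = 0.12.
Odds after that evidence = (69/131) × 0.12 = 207/3275.
Target odds = 49.
Need 1.7ⁿ ≥ 49 ÷ (207/3275) = 160475/207.
1.7¹² ≈582.622 falls short of 160475/207 but 1.7¹³ ≈990.458 reaches it, so n = 13.

13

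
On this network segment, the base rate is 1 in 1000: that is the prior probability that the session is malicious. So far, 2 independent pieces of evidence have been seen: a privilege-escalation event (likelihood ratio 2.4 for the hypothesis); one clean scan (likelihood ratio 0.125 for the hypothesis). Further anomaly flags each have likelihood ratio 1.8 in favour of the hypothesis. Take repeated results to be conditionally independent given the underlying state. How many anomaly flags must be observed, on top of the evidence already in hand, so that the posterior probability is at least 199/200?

Prior odds = 0.001/0.999 = 1/999.
Combined Bayes factor of the evidence already in hand = 2.4 × 0.125 = 0.3.
Odds after that evidence = (1/999) × 0.3 = 1/3330.
Target odds = 0.995/0.005 = 199.
Need 1.8ⁿ ≥ 199 ÷ (1/3330) = 662670.
1.8²² ≈413043 falls short of 662670 but 1.8²³ ≈743477 reaches it, so n = 23.

23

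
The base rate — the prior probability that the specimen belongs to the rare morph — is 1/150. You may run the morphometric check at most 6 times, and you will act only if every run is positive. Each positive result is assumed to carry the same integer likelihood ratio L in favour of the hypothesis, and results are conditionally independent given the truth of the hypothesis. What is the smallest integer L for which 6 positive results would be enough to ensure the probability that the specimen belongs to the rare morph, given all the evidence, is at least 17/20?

Prior odds = (1/150)/(149/150) = 1/149.
Target odds = 0.85/0.15 = 17/3.
Need L⁶ ≥ 17/3 ÷ (1/149) = 2533/3.
3⁶ = 729 < 2533/3 ≤ 4096 = 4⁶, so L = 4.

4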